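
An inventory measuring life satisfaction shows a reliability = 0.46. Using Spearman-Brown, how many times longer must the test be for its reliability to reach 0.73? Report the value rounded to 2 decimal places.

3.17

Rearranging the Spearman-Brown formula for n,
n = r_target (1 − r_old) / [ r_old (1 − r_target) ]
n = [0.73 × 0.54] / [0.46 × 0.27]
  = 0.3942 / 0.1242 = 3.1739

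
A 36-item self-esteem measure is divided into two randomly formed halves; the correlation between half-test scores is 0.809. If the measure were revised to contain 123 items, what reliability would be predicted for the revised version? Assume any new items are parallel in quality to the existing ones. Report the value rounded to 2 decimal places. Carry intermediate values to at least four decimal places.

0.97

Spearman-Brown correction (n = 2): r_full = 2·0.809/(1 + 0.809) = 0.8944
Then adjust to 123 items: n = 123/36 = 3.4167
r_new = n·r_full / (1 + (n − 1)·r_full) = 3.0559 / 3.1615 ≈ 0.9666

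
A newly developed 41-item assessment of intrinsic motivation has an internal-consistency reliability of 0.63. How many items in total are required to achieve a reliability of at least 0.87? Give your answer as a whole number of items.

162

n = 0.87(1 − 0.63) / [0.63(1 − 0.87)]
n = 0.3219 / 0.0819 ≈ 3.9304
Items needed = n × 41 = 3.9304 × 41 ≈ 161.15 → round up to 162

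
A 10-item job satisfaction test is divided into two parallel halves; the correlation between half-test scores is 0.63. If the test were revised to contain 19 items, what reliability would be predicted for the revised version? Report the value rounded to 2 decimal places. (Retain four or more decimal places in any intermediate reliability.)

0.87

First correct the split-half correlation to full-test reliability: r_full = 2 × 0.63 / (1 + 0.63) ≈ 0.7730
Length factor from 10 to 19 items: n = 19/10 = 1.9000
r_new = n·r_full / (1 + (n − 1)·r_full) = 1.4687 / 1.6957 ≈ 0.8661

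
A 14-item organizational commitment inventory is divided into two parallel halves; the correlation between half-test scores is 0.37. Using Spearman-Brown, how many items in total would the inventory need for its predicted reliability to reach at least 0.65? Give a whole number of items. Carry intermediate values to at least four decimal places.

Corrected full-test reliability: r_full = 2 × 0.37 / (1 + 0.37) ≈ 0.5401
n = r_tgt(1 − r_full) / [r_full(1 − r_tgt)] = 0.65 × 0.4599 / (0.5401 × 0.35) ≈ 1.5814
Required items = 1.5814 × 14 = 22.14, so 23 items.

23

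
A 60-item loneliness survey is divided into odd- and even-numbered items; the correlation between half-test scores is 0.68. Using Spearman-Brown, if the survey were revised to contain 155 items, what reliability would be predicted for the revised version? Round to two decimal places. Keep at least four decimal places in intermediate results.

0.92

First correct the split-half correlation to full-test reliability: r_full = 2 × 0.68 / (1 + 0.68) ≈ 0.8095
Then adjust to 155 items: n = 155/60 = 2.5833
r_new = n·r_full / (1 + (n − 1)·r_full) = 2.0912 / 2.2817 ≈ 0.9165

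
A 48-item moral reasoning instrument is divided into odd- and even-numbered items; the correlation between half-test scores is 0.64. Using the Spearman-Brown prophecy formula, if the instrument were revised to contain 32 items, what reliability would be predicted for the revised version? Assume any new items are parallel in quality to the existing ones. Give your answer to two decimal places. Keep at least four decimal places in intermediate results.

Full-test reliability from the split-half r: r_full = 2(0.64)/(1 + 0.64) = 0.7805
Length factor from 48 to 32 items: n = 32/48 = 0.6667
r_new = n·r_full / (1 + (n − 1)·r_full) = 0.5204 / 0.7399 ≈ 0.7033

0.70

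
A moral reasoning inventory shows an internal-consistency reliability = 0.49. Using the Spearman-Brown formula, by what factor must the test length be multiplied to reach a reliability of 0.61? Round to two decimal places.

Invert Spearman-Brown to solve for n:
n = r_target (1 − r_old) / [ r_old (1 − r_target) ]
n = 0.61(1 − 0.49) / [0.49(1 − 0.61)]
n = 0.3111 / 0.1911 ≈ 1.6279

1.63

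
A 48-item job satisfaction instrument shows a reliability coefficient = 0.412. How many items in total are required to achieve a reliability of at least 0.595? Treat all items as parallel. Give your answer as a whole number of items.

101

n = [0.595 × 0.588] / [0.412 × 0.405]
n = 0.349860 / 0.166860 ≈ 2.0967
2.0967 × 48 = 100.64 → 101 items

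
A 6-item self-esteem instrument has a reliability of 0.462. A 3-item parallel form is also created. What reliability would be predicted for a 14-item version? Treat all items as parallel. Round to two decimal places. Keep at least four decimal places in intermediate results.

Only the ratio of lengths matters: n = 14/6 = 2.3333
r_{14} = n·r / (1 + (n − 1)·r) = 1.0780 / 1.6160 ≈ 0.6671

0.67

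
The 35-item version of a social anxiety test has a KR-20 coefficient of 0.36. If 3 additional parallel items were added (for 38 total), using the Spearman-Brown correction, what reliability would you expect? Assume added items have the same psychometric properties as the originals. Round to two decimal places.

0.38

The new length is 38/35 = 1.0857 times the old.
r_new = 1.0857·0.36 / [1 + (1.0857 − 1)·0.36]
r_new = 0.3909 / 1.0309 ≈ 0.3792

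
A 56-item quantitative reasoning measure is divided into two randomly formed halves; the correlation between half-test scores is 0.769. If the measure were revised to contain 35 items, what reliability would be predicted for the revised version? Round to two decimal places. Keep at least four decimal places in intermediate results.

First correct the split-half correlation to full-test reliability: r_full = 2 × 0.769 / (1 + 0.769) ≈ 0.8694
Then adjust to 35 items: n = 35/56 = 0.6250
r_new = n·r_full / (1 + (n − 1)·r_full) = 0.5434 / 0.6740 ≈ 0.8062

0.81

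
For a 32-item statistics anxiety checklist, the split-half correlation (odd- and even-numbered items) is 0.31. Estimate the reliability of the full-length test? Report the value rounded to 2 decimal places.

The full test is twice the length of either half (n = 2).
r_full = 2(0.31) / (1 + 0.31)
r_full = 0.6200 / 1.3100 ≈ 0.4733

0.47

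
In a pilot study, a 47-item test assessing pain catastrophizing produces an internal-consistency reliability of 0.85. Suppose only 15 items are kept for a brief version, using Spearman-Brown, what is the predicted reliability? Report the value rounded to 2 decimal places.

0.64

Length ratio n = 15/47 = 0.3191
Apply the Spearman-Brown prophecy formula, r' = nr / [1 + (n − 1)r]:
r_new = (0.3191 × 0.85) / (1 + (0.3191 − 1) × 0.85)
     = 0.2712 / 0.4212 = 0.6439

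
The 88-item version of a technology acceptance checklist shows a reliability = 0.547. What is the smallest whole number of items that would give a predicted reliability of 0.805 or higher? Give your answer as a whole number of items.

301

Rearranging the Spearman-Brown formula for n,
n = r_target (1 − r_old) / [ r_old (1 − r_target) ]
n = [0.805 × 0.453] / [0.547 × 0.195]
  = 0.364665 / 0.106665 = 3.4188
So the test needs 3.4188 × 88 ≈ 300.85 items; rounding up, 301.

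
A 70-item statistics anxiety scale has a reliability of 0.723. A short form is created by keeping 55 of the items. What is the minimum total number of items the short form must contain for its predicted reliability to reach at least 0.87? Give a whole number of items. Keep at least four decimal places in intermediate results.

First, r for the 55-item form: n = 55/70 = 0.7857, so r_55 = 0.7857·0.723/(1 + (0.7857 − 1)·0.723) = 0.6722
Then solve for n' with r_old = 0.6722, r_target = 0.87: n' = 0.87(1 − 0.6722)/[0.6722(1 − 0.87)] = 3.2635
Items = 3.2635 × 55 ≈ 179.49 → 180

180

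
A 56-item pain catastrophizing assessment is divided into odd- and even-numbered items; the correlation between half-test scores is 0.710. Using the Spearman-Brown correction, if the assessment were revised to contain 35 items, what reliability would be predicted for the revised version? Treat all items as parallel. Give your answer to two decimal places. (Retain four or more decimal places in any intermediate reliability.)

0.75

Full-test reliability from the split-half r: r_full = 2(0.710)/(1 + 0.710) = 0.8304
Length factor from 56 to 35 items: n = 35/56 = 0.6250
r_new = n·r_full / (1 + (n − 1)·r_full) = 0.5190 / 0.6886 ≈ 0.7537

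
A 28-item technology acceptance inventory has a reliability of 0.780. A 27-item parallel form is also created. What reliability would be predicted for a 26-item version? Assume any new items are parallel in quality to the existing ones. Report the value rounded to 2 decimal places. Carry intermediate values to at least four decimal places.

0.77

The 27-item form is not needed; work directly from the 28-item form with n = 26/28 = 0.9286.
r_{26} = n·r / (1 + (n − 1)·r) = 0.7243 / 0.9443 ≈ 0.7670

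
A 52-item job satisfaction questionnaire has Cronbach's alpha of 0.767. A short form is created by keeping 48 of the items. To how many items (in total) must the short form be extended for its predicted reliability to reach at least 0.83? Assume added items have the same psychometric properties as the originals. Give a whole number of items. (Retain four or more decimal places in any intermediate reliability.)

78

Short-form reliability: n = 48/52 = 0.9231; r_48 = n·r/(1+(n−1)r) ≈ 0.7524
Then solve for n' with r_old = 0.7524, r_target = 0.83: n' = 0.83(1 − 0.7524)/[0.7524(1 − 0.83)] = 1.6067
Total items = 1.6067 × 48 = 77.12, rounded up to 78.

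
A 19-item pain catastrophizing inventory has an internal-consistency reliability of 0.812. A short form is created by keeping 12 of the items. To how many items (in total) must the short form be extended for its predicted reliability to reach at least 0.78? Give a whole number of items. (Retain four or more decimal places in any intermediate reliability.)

First, r for the 12-item form: n = 12/19 = 0.6316, so r_12 = 0.6316·0.812/(1 + (0.6316 − 1)·0.812) = 0.7318
Length factor from the short form to reach 0.78: n' = 0.78(1 − 0.7318) / [0.7318(1 − 0.78)] ≈ 1.2994
Total items = 1.2994 × 12 = 15.59, rounded up to 16.

16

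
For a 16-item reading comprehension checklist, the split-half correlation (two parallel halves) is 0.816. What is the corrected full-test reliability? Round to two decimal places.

The full test is twice the length of either half (n = 2).
r_full = 2(0.816) / (1 + 0.816)
r_full = 1.6320 / 1.8160 ≈ 0.8987

0.90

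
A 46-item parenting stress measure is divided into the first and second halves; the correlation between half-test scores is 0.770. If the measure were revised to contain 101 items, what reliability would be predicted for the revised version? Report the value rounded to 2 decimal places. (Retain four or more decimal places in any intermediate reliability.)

0.94

Full-test reliability from the split-half r: r_full = 2(0.770)/(1 + 0.770) = 0.8701
Then adjust to 101 items: n = 101/46 = 2.1957
r_new = n·r_full / (1 + (n − 1)·r_full) = 1.9105 / 2.0404 ≈ 0.9363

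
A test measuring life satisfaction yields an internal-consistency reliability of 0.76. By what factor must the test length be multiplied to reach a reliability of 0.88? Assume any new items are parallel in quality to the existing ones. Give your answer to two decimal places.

2.32

n = 0.88(1 − 0.76) / [0.76(1 − 0.88)]
  = 0.2112 / 0.0912 = 2.3158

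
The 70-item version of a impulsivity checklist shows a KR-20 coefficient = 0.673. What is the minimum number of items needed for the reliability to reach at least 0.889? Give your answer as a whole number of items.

273

Rearranging the Spearman-Brown formula for n,
n = r*(1 − r) / [ r (1 − r*) ]
n = [0.889 × 0.327] / [0.673 × 0.111]
n = 0.290703 / 0.074703 ≈ 3.8915
Items needed = n × 70 = 3.8915 × 70 ≈ 272.41 → round up to 273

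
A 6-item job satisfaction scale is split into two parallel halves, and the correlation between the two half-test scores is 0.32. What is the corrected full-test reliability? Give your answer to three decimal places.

0.485

The full test is twice the length of either half (n = 2).
r_full = 2(0.32) / (1 + 0.32)
r_full = 0.6400 / 1.3200 ≈ 0.4848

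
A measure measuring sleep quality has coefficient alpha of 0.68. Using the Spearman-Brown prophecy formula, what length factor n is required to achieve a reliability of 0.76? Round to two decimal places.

Rearranging the Spearman-Brown formula for n,
n = r_target (1 − r_old) / [ r_old (1 − r_target) ]
n = 0.76 × (1 − 0.68) / [ 0.68 × (1 − 0.76) ]
n = 0.2432 / 0.1632 ≈ 1.4902

1.49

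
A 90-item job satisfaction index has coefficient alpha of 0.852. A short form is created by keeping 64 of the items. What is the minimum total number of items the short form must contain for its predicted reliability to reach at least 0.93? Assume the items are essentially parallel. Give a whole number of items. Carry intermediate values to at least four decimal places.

First, r for the 64-item form: n = 64/90 = 0.7111, so r_64 = 0.7111·0.852/(1 + (0.7111 − 1)·0.852) = 0.8037
Then solve for n' with r_old = 0.8037, r_target = 0.93: n' = 0.93(1 − 0.8037)/[0.8037(1 − 0.93)] = 3.2450
Total items = 3.2450 × 64 = 207.68, rounded up to 208.

208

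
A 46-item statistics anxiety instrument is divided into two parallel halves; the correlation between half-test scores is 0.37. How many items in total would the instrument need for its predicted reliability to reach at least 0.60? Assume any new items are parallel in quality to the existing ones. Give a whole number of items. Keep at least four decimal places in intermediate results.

r_full = 2(0.37)/(1 + 0.37) = 0.5401
Solve Spearman-Brown for n: n = 0.60(1 − 0.5401) / [0.5401(1 − 0.60)] = 1.2773
Items = 1.2773 × 46 ≈ 58.76 → 59

59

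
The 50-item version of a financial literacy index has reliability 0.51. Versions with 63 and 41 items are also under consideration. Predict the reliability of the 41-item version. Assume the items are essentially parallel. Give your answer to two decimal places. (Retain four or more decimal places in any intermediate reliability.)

The 63-item form is not needed; work directly from the 50-item form with n = 41/50 = 0.8200.
r_{41} = n·r / (1 + (n − 1)·r) = 0.4182 / 0.9082 ≈ 0.4605

0.46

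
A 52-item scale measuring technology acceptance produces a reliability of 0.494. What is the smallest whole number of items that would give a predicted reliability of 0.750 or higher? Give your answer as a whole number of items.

n = 0.750(1 − 0.494) / [0.494(1 − 0.750)]
  = 0.379500 / 0.123500 = 3.0729
3.0729 × 52 = 159.79 → 160 items

160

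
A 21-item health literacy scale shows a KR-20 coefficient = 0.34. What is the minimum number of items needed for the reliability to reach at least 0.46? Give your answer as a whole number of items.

35

n = [0.46 × 0.66] / [0.34 × 0.54]
n = 0.3036 / 0.1836 ≈ 1.6536
So the test needs 1.6536 × 21 ≈ 34.73 items; rounding up, 35.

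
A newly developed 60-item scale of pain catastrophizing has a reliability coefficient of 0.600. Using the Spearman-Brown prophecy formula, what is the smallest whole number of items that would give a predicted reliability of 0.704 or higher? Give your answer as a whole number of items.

n = [0.704 × 0.400] / [0.600 × 0.296]
  = 0.281600 / 0.177600 = 1.5856
1.5856 × 60 = 95.14 → 96 items

96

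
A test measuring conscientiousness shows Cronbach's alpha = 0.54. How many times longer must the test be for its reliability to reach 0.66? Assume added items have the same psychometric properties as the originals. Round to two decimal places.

1.65

Invert Spearman-Brown to solve for n:
n = r*(1 − r) / [ r (1 − r*) ]
n = 0.66(1 − 0.54) / [0.54(1 − 0.66)]
  = 0.3036 / 0.1836 = 1.6536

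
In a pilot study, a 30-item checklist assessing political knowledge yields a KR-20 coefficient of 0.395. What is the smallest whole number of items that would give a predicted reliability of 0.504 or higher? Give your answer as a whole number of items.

47

Rearranging the Spearman-Brown formula for n,
n = r_target (1 − r_old) / [ r_old (1 − r_target) ]
n = [0.504 × 0.605] / [0.395 × 0.496]
  = 0.304920 / 0.195920 = 1.5563
So the test needs 1.5563 × 30 ≈ 46.69 items; rounding up, 47.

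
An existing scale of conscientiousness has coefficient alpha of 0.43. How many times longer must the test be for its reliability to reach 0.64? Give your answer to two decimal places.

n = 0.64 × (1 − 0.43) / [ 0.43 × (1 − 0.64) ]
  = 0.3648 / 0.1548 = 2.3566

2.36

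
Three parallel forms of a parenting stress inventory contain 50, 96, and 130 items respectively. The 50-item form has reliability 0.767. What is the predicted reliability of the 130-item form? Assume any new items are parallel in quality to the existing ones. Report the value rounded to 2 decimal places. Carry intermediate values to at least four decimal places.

0.90

The 96-item form is not needed; work directly from the 50-item form with n = 130/50 = 2.6000.
r_{130} = n·r / (1 + (n − 1)·r) = 1.9942 / 2.2272 ≈ 0.8954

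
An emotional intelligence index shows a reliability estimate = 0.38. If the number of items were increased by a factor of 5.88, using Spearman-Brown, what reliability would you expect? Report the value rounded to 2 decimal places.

0.78

Apply the Spearman-Brown prophecy formula, r' = nr / [1 + (n − 1)r]:
r_new = 5.88·0.38 / [1 + (5.88 − 1)·0.38]
r_new = 2.2344 / 2.8544 ≈ 0.7828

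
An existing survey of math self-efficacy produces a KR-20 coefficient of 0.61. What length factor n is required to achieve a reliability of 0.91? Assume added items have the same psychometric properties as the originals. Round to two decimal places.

n = [0.91 × 0.39] / [0.61 × 0.09]
  = 0.3549 / 0.0549 = 6.4645

6.46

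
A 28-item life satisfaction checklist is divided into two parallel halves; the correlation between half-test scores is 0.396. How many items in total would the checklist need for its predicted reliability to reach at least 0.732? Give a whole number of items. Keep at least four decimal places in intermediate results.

59

r_full = 2(0.396)/(1 + 0.396) = 0.5673
Solve Spearman-Brown for n: n = 0.732(1 − 0.5673) / [0.5673(1 − 0.732)] = 2.0833
Required items = 2.0833 × 28 = 58.33, so 59 items.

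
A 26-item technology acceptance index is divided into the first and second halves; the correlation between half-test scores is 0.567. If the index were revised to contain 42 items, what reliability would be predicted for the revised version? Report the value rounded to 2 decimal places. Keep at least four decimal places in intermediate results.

0.81

Spearman-Brown correction (n = 2): r_full = 2·0.567/(1 + 0.567) = 0.7237
Then adjust to 42 items: n = 42/26 = 1.6154
r_new = n·r_full / (1 + (n − 1)·r_full) = 1.1691 / 1.4454 ≈ 0.8088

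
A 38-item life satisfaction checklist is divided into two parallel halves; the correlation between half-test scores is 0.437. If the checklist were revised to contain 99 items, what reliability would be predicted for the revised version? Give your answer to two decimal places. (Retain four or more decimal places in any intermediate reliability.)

First correct the split-half correlation to full-test reliability: r_full = 2 × 0.437 / (1 + 0.437) ≈ 0.6082
Then adjust to 99 items: n = 99/38 = 2.6053
r_new = n·r_full / (1 + (n − 1)·r_full) = 1.5845 / 1.9763 ≈ 0.8018

0.80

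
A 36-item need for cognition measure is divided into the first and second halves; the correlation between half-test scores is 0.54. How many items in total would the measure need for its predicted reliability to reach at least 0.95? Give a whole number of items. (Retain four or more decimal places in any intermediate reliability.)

r_full = 2(0.54)/(1 + 0.54) = 0.7013
Solve Spearman-Brown for n: n = 0.95(1 − 0.7013) / [0.7013(1 − 0.95)] = 8.0925
Items = 8.0925 × 36 ≈ 291.33 → 292

292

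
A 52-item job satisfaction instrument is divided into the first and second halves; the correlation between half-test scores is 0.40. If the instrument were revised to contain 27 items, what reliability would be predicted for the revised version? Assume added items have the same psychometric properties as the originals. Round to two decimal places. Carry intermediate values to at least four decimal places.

0.41

First correct the split-half correlation to full-test reliability: r_full = 2 × 0.40 / (1 + 0.40) ≈ 0.5714
Length factor from 52 to 27 items: n = 27/52 = 0.5192
r_new = n·r_full / (1 + (n − 1)·r_full) = 0.2967 / 0.7253 ≈ 0.4091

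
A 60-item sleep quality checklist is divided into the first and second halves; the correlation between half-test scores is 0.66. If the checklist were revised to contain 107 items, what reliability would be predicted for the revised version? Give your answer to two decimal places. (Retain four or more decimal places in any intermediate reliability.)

0.87

Spearman-Brown correction (n = 2): r_full = 2·0.66/(1 + 0.66) = 0.7952
Length factor from 60 to 107 items: n = 107/60 = 1.7833
r_new = n·r_full / (1 + (n − 1)·r_full) = 1.4181 / 1.6229 ≈ 0.8738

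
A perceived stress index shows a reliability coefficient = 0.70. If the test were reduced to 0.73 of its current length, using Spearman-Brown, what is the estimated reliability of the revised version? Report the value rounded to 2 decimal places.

Spearman-Brown: r_new = n·r / (1 + (n − 1)·r)
r_new = 0.73·0.70 / [1 + (0.73 − 1)·0.70]
     = 0.5110 / 0.8110 = 0.6301

0.63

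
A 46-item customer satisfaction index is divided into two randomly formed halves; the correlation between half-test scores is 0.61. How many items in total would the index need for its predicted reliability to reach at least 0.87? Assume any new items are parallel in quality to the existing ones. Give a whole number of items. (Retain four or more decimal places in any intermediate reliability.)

99

r_full = 2(0.61)/(1 + 0.61) = 0.7578
n = r_tgt(1 − r_full) / [r_full(1 − r_tgt)] = 0.87 × 0.2422 / (0.7578 × 0.13) ≈ 2.1389
Required items = 2.1389 × 46 = 98.39, so 99 items.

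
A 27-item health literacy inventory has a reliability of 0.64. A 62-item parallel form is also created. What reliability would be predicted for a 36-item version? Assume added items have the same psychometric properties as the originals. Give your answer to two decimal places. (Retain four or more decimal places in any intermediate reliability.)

0.70

Only the ratio of lengths matters: n = 36/27 = 1.3333
r_{36} = n·r / (1 + (n − 1)·r) = 0.8533 / 1.2133 ≈ 0.7033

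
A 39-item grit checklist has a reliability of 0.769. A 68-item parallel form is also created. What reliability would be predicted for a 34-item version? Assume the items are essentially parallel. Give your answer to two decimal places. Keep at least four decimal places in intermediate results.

The 68-item form is not needed; work directly from the 39-item form with n = 34/39 = 0.8718.
r_{34} = n·r / (1 + (n − 1)·r) = 0.6704 / 0.9014 ≈ 0.7437

0.74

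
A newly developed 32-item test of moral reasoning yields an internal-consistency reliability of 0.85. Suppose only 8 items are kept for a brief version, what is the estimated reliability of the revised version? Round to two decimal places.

0.59

The new length is 8/32 = 0.25 times the old.
r_new = 0.25·0.85 / [1 + (0.25 − 1)·0.85]
     = 0.2125 / 0.3625 = 0.5862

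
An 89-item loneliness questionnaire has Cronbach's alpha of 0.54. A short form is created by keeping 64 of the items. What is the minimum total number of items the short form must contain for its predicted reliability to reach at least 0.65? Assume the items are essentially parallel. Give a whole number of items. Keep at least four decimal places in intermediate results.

141

First, r for the 64-item form: n = 64/89 = 0.7191, so r_64 = 0.7191·0.54/(1 + (0.7191 − 1)·0.54) = 0.4577
Length factor from the short form to reach 0.65: n' = 0.65(1 − 0.4577) / [0.4577(1 − 0.65)] ≈ 2.2004
Total items = 2.2004 × 64 = 140.83, rounded up to 141.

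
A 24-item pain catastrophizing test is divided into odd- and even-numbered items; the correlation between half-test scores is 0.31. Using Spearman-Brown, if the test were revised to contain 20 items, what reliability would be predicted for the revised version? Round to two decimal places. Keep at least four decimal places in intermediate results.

0.43

Spearman-Brown correction (n = 2): r_full = 2·0.31/(1 + 0.31) = 0.4733
Then adjust to 20 items: n = 20/24 = 0.8333
r_new = n·r_full / (1 + (n − 1)·r_full) = 0.3944 / 0.9211 ≈ 0.4282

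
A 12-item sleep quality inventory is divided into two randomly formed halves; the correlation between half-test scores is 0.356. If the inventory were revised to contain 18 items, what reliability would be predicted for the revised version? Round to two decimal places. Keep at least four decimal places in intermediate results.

0.62

Spearman-Brown correction (n = 2): r_full = 2·0.356/(1 + 0.356) = 0.5251
Length factor from 12 to 18 items: n = 18/12 = 1.5000
r_new = n·r_full / (1 + (n − 1)·r_full) = 0.7876 / 1.2626 ≈ 0.6238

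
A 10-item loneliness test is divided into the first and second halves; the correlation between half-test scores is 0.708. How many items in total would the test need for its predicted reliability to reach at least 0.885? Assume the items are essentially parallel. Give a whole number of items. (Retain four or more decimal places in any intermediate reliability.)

r_full = 2(0.708)/(1 + 0.708) = 0.8290
Solve Spearman-Brown for n: n = 0.885(1 − 0.8290) / [0.8290(1 − 0.885)] = 1.5874
Items = 1.5874 × 10 ≈ 15.87 → 16

16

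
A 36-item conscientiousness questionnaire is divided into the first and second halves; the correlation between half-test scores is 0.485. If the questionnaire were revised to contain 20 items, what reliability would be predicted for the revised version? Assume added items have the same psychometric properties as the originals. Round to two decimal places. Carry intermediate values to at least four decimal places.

0.51

Full-test reliability from the split-half r: r_full = 2(0.485)/(1 + 0.485) = 0.6532
Then adjust to 20 items: n = 20/36 = 0.5556
r_new = n·r_full / (1 + (n − 1)·r_full) = 0.3629 / 0.7097 ≈ 0.5113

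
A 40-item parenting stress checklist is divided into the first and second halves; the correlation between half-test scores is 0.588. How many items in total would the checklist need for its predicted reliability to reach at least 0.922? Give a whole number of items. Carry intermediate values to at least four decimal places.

r_full = 2(0.588)/(1 + 0.588) = 0.7406
n = r_tgt(1 − r_full) / [r_full(1 − r_tgt)] = 0.922 × 0.2594 / (0.7406 × 0.078) ≈ 4.1402
Required items = 4.1402 × 40 = 165.61, so 166 items.

166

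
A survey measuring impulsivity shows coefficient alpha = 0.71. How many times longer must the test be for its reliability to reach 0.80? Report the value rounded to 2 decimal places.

n = 0.80 × (1 − 0.71) / [ 0.71 × (1 − 0.80) ]
n = 0.2320 / 0.1420 ≈ 1.6338

1.63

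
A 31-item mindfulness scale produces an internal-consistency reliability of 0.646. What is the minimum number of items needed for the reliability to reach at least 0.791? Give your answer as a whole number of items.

n = [0.791 × 0.354] / [0.646 × 0.209]
  = 0.280014 / 0.135014 = 2.0740
2.0740 × 31 = 64.29 → 65 items

65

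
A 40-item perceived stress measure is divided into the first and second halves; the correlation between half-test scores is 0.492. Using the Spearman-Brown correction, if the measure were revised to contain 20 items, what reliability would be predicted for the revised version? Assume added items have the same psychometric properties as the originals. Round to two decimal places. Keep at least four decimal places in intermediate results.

Spearman-Brown correction (n = 2): r_full = 2·0.492/(1 + 0.492) = 0.6595
Length factor from 40 to 20 items: n = 20/40 = 0.5000
r_new = n·r_full / (1 + (n − 1)·r_full) = 0.3297 / 0.6703 ≈ 0.4919

0.49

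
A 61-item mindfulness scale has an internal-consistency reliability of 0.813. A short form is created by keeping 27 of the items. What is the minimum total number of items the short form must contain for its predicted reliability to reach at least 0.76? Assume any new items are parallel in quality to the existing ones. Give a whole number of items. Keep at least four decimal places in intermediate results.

45

Short-form reliability: n = 27/61 = 0.4426; r_27 = n·r/(1+(n−1)r) ≈ 0.6580
Length factor from the short form to reach 0.76: n' = 0.76(1 − 0.6580) / [0.6580(1 − 0.76)] ≈ 1.6459
Total items = 1.6459 × 27 = 44.44, rounded up to 45.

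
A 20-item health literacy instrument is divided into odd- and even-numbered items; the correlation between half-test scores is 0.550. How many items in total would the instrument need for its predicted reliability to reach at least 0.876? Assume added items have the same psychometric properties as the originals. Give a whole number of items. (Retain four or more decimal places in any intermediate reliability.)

58

r_full = 2(0.550)/(1 + 0.550) = 0.7097
Solve Spearman-Brown for n: n = 0.876(1 − 0.7097) / [0.7097(1 − 0.876)] = 2.8897
Required items = 2.8897 × 20 = 57.79, so 58 items.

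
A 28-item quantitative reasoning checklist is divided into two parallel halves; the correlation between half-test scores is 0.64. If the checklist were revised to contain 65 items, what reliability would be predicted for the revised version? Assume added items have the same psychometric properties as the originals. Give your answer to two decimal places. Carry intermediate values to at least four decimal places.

0.89

Full-test reliability from the split-half r: r_full = 2(0.64)/(1 + 0.64) = 0.7805
Then adjust to 65 items: n = 65/28 = 2.3214
r_new = n·r_full / (1 + (n − 1)·r_full) = 1.8119 / 2.0314 ≈ 0.8919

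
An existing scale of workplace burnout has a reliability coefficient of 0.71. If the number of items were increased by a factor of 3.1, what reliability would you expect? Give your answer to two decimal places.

0.88

Apply the Spearman-Brown prophecy formula, r' = nr / [1 + (n − 1)r]:
r_new = 3.1·0.71 / [1 + (3.1 − 1)·0.71]
r_new = 2.2010 / 2.4910 ≈ 0.8836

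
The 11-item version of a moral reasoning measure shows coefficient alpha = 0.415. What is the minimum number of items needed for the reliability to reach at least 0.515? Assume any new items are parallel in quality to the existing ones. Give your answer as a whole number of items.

Rearranging the Spearman-Brown formula for n,
n = r_target (1 − r_old) / [ r_old (1 − r_target) ]
n = 0.515 × (1 − 0.415) / [ 0.415 × (1 − 0.515) ]
  = 0.301275 / 0.201275 = 1.4968
So the test needs 1.4968 × 11 ≈ 16.46 items; rounding up, 17.

17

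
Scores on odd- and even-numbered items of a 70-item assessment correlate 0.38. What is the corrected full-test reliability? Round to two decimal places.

0.55

r_full = 2(0.38) / (1 + 0.38)
r_full = 0.7600 / 1.3800 ≈ 0.5507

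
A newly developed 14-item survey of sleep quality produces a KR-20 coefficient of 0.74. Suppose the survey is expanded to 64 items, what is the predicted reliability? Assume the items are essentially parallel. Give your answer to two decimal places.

0.93

n = 64/14 = 4.5714
r_new = 4.5714·0.74 / [1 + (4.5714 − 1)·0.74]
     = 3.3828 / 3.6428 = 0.9286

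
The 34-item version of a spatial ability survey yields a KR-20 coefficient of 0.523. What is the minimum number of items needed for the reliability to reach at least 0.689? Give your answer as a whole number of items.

69

n = 0.689(1 − 0.523) / [0.523(1 − 0.689)]
n = 0.328653 / 0.162653 ≈ 2.0206
2.0206 × 34 = 68.70 → 69 items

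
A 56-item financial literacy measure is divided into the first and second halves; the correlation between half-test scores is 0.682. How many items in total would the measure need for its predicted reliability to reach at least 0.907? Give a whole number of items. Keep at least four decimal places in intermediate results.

r_full = 2(0.682)/(1 + 0.682) = 0.8109
Solve Spearman-Brown for n: n = 0.907(1 − 0.8109) / [0.8109(1 − 0.907)] = 2.2743
Required items = 2.2743 × 56 = 127.36, so 128 items.

128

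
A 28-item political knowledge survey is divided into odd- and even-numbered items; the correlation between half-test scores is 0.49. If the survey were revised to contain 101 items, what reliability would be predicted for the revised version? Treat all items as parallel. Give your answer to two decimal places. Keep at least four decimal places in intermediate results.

Spearman-Brown correction (n = 2): r_full = 2·0.49/(1 + 0.49) = 0.6577
Then adjust to 101 items: n = 101/28 = 3.6071
r_new = n·r_full / (1 + (n − 1)·r_full) = 2.3724 / 2.7147 ≈ 0.8739

0.87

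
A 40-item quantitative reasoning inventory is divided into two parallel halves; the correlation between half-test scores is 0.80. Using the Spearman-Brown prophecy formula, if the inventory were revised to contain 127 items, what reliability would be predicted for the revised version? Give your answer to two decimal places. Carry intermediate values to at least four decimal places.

0.96

Spearman-Brown correction (n = 2): r_full = 2·0.80/(1 + 0.80) = 0.8889
Then adjust to 127 items: n = 127/40 = 3.1750
r_new = n·r_full / (1 + (n − 1)·r_full) = 2.8223 / 2.9334 ≈ 0.9621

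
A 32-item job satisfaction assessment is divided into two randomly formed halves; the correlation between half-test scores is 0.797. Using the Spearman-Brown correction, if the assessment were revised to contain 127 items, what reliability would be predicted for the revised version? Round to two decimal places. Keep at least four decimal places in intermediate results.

Spearman-Brown correction (n = 2): r_full = 2·0.797/(1 + 0.797) = 0.8870
Then adjust to 127 items: n = 127/32 = 3.9688
r_new = n·r_full / (1 + (n − 1)·r_full) = 3.5203 / 3.6333 ≈ 0.9689

0.97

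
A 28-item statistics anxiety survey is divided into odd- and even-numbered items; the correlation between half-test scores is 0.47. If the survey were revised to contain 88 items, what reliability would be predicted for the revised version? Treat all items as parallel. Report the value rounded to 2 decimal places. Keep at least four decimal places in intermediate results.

0.85

Spearman-Brown correction (n = 2): r_full = 2·0.47/(1 + 0.47) = 0.6395
Length factor from 28 to 88 items: n = 88/28 = 3.1429
r_new = n·r_full / (1 + (n − 1)·r_full) = 2.0099 / 2.3704 ≈ 0.8479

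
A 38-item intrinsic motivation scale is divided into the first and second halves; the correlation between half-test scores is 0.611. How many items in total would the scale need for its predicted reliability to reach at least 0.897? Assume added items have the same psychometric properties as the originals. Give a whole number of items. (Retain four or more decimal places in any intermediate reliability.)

106

r_full = 2(0.611)/(1 + 0.611) = 0.7585
n = r_tgt(1 − r_full) / [r_full(1 − r_tgt)] = 0.897 × 0.2415 / (0.7585 × 0.103) ≈ 2.7728
Required items = 2.7728 × 38 = 105.37, so 106 items.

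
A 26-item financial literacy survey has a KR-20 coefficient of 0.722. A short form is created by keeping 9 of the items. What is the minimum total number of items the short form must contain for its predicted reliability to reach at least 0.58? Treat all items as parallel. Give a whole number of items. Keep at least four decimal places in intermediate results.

14

First, r for the 9-item form: n = 9/26 = 0.3462, so r_9 = 0.3462·0.722/(1 + (0.3462 − 1)·0.722) = 0.4734
Length factor from the short form to reach 0.58: n' = 0.58(1 − 0.4734) / [0.4734(1 − 0.58)] ≈ 1.5361
Items = 1.5361 × 9 ≈ 13.82 → 14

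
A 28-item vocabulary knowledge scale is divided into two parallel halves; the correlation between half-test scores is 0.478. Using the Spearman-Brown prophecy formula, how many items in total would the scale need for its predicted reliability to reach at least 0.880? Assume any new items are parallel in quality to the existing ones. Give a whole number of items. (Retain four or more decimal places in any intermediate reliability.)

113

Corrected full-test reliability: r_full = 2 × 0.478 / (1 + 0.478) ≈ 0.6468
n = r_tgt(1 − r_full) / [r_full(1 − r_tgt)] = 0.880 × 0.3532 / (0.6468 × 0.120) ≈ 4.0045
Required items = 4.0045 × 28 = 112.13, so 113 items.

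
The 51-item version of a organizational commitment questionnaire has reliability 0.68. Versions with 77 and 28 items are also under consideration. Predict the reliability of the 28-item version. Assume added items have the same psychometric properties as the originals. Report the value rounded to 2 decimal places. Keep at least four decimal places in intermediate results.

0.54

Only the ratio of lengths matters: n = 28/51 = 0.5490
r_{28} = n·r / (1 + (n − 1)·r) = 0.3733 / 0.6933 ≈ 0.5384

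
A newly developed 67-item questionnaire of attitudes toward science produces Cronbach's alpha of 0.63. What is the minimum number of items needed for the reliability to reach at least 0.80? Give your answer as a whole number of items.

158

Rearranging the Spearman-Brown formula for n,
n = r_target (1 − r_old) / [ r_old (1 − r_target) ]
n = 0.80(1 − 0.63) / [0.63(1 − 0.80)]
  = 0.2960 / 0.1260 = 2.3492
2.3492 × 67 = 157.40 → 158 items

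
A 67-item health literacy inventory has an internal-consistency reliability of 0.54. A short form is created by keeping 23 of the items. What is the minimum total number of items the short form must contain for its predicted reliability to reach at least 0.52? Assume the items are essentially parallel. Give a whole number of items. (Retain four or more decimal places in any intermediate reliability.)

Short-form reliability: n = 23/67 = 0.3433; r_23 = n·r/(1+(n−1)r) ≈ 0.2872
Then solve for n' with r_old = 0.2872, r_target = 0.52: n' = 0.52(1 − 0.2872)/[0.2872(1 − 0.52)] = 2.6887
Total items = 2.6887 × 23 = 61.84, rounded up to 62.

62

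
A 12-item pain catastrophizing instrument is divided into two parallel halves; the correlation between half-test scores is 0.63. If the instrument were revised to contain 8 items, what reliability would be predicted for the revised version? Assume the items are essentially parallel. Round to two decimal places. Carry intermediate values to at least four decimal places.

0.69

First correct the split-half correlation to full-test reliability: r_full = 2 × 0.63 / (1 + 0.63) ≈ 0.7730
Length factor from 12 to 8 items: n = 8/12 = 0.6667
r_new = n·r_full / (1 + (n − 1)·r_full) = 0.5154 / 0.7424 ≈ 0.6942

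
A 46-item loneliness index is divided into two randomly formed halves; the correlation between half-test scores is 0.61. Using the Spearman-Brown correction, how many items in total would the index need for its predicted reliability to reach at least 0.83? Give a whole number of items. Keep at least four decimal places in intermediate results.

72

Corrected full-test reliability: r_full = 2 × 0.61 / (1 + 0.61) ≈ 0.7578
n = r_tgt(1 − r_full) / [r_full(1 − r_tgt)] = 0.83 × 0.2422 / (0.7578 × 0.17) ≈ 1.5604
Required items = 1.5604 × 46 = 71.78, so 72 items.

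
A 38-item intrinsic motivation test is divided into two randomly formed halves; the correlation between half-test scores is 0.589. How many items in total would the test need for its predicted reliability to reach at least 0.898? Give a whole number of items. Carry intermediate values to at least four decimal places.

r_full = 2(0.589)/(1 + 0.589) = 0.7413
Solve Spearman-Brown for n: n = 0.898(1 − 0.7413) / [0.7413(1 − 0.898)] = 3.0724
Items = 3.0724 × 38 ≈ 116.75 → 117

117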